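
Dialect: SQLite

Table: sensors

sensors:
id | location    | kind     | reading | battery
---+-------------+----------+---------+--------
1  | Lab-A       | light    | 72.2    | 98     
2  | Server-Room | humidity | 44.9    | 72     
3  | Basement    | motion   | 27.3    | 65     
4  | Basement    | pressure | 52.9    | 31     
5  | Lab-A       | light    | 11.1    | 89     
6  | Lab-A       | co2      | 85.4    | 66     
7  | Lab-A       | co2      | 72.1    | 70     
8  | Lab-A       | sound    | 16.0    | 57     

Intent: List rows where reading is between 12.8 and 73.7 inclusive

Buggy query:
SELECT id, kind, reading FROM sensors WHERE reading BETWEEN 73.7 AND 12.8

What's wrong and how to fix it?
Bug: BETWEEN expects the lower bound first; with 73.7 AND 12.8 the range is empty

Fix: Write BETWEEN 12.8 AND 73.7

Corrected query:
SELECT id, kind, reading FROM sensors WHERE reading BETWEEN 12.8 AND 73.7

Result:
id | kind     | reading
---+----------+--------
1  | light    | 72.2   
2  | humidity | 44.9   
3  | motion   | 27.3   
4  | pressure | 52.9   
7  | co2      | 72.1   
8  | sound    | 16     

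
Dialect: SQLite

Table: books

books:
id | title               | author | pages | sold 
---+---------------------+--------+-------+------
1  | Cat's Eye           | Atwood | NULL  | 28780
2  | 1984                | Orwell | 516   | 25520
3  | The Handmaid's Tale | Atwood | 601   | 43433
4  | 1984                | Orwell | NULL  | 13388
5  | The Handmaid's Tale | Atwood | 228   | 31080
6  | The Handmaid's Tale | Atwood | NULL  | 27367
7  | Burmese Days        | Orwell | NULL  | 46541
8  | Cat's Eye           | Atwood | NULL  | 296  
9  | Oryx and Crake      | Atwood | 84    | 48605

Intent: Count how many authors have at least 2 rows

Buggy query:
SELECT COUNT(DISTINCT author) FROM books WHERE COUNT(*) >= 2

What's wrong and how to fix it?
Bug: WHERE filters individual rows, not groups, so a group-level COUNT is invalid there

Fix: Use a subquery that GROUPs and filters with HAVING, then count its rows

Corrected query:
SELECT COUNT(*) FROM (SELECT author FROM books GROUP BY author HAVING COUNT(*) >= 2)

Result:
COUNT(*)
--------
2       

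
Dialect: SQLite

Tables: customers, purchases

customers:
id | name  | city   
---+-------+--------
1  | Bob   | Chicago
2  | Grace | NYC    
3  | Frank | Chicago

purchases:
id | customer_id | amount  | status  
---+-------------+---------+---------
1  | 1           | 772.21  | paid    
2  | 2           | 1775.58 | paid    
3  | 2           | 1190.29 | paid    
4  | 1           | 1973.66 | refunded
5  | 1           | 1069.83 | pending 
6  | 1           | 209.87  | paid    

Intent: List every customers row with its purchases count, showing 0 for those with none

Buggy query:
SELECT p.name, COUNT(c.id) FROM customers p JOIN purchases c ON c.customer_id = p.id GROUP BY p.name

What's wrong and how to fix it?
Bug: INNER JOIN drops customers rows that have no matching purchases rows

Fix: Switch to LEFT JOIN to retain unmatched parent rows

Corrected query:
SELECT p.name, COUNT(c.id) FROM customers p LEFT JOIN purchases c ON c.customer_id = p.id GROUP BY p.name

Result:
name  | COUNT(c.id)
------+------------
Bob   | 4          
Frank | 0          
Grace | 2          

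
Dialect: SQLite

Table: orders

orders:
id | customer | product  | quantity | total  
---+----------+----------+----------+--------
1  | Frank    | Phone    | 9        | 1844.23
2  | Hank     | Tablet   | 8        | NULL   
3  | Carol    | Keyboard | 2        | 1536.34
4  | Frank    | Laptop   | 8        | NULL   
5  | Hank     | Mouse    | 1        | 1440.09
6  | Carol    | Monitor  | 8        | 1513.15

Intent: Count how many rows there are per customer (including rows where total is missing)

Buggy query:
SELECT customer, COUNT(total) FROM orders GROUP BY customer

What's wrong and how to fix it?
Bug: COUNT(total) skips NULLs, so groups with missing total are undercounted

Fix: Use COUNT(*) to count all rows regardless of NULL

Corrected query:
SELECT customer, COUNT(*) FROM orders GROUP BY customer

Result:
customer | COUNT(*)
---------+---------
Carol    | 2       
Frank    | 2       
Hank     | 2       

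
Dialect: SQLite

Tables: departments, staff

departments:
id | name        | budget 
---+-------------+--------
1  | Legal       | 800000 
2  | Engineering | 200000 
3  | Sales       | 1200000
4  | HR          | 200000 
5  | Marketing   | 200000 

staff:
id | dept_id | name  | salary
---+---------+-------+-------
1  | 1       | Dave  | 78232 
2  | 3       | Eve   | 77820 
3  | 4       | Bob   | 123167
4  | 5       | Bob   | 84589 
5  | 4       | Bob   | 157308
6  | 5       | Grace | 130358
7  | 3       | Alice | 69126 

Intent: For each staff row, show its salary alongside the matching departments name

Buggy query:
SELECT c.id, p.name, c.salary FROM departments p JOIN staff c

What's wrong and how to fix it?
Bug: JOIN with no ON clause produces a cartesian product; every staff row pairs with every departments row

Fix: Add ON c.dept_id = p.id to the JOIN

Corrected query:
SELECT c.id, p.name, c.salary FROM departments p JOIN staff c ON c.dept_id = p.id

Result:
id | name      | salary
---+-----------+-------
1  | Legal     | 78232 
2  | Sales     | 77820 
3  | HR        | 123167
4  | Marketing | 84589 
5  | HR        | 157308
6  | Marketing | 130358
7  | Sales     | 69126 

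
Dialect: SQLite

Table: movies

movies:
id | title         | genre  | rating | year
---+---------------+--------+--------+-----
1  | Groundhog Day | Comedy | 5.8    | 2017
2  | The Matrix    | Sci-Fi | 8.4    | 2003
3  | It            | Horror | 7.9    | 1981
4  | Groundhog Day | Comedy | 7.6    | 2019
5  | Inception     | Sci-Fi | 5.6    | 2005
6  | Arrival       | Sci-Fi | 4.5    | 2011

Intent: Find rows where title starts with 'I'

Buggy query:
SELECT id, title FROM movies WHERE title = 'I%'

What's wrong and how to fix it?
Bug: '=' compares the literal string including the % character; pattern matching needs LIKE

Fix: Use LIKE for wildcard pattern matching

Corrected query:
SELECT id, title FROM movies WHERE title LIKE 'I%'

Result:
id | title    
---+----------
3  | It       
5  | Inception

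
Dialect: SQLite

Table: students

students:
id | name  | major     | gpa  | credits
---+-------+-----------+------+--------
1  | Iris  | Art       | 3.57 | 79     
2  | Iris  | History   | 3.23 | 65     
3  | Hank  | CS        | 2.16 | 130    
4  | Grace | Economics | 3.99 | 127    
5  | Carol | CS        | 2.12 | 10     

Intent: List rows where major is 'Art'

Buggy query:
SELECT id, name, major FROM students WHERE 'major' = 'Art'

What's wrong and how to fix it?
Bug: 'major' in single quotes is a string literal, not the column; the comparison is literal-vs-literal and never true

Fix: Remove the quotes around the column name (or use double quotes for an identifier)

Corrected query:
SELECT id, name, major FROM students WHERE major = 'Art'

Result:
id | name | major
---+------+------
1  | Iris | Art  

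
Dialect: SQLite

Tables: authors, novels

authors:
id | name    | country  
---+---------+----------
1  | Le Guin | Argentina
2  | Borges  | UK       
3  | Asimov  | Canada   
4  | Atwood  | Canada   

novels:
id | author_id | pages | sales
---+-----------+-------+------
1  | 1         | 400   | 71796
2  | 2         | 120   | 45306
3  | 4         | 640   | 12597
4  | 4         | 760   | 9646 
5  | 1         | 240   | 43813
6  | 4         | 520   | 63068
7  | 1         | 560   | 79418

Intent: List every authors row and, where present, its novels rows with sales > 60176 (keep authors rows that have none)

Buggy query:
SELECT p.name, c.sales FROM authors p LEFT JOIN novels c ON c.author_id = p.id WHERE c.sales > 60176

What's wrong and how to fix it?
Bug: Filtering c.sales in WHERE discards the NULL rows produced by LEFT JOIN, turning it into an inner join

Fix: Move the right-table condition into the ON clause so unmatched parents are kept

Corrected query:
SELECT p.name, c.sales FROM authors p LEFT JOIN novels c ON c.author_id = p.id AND c.sales > 60176

Result:
name    | sales
--------+------
Le Guin | 71796
Le Guin | 79418
Borges  | NULL 
Asimov  | NULL 
Atwood  | 63068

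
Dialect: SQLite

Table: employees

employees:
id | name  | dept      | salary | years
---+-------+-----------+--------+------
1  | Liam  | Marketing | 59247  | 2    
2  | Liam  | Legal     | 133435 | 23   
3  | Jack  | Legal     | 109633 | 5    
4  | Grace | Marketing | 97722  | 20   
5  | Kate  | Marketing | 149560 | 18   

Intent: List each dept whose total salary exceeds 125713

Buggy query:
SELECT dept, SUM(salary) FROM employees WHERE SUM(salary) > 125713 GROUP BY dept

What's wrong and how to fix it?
Bug: WHERE runs before GROUP BY, so aggregates aren't available there

Fix: Use HAVING (which filters groups after aggregation) instead of WHERE

Corrected query:
SELECT dept, SUM(salary) FROM employees GROUP BY dept HAVING SUM(salary) > 125713

Result:
dept      | SUM(salary)
----------+------------
Legal     | 243068     
Marketing | 306529     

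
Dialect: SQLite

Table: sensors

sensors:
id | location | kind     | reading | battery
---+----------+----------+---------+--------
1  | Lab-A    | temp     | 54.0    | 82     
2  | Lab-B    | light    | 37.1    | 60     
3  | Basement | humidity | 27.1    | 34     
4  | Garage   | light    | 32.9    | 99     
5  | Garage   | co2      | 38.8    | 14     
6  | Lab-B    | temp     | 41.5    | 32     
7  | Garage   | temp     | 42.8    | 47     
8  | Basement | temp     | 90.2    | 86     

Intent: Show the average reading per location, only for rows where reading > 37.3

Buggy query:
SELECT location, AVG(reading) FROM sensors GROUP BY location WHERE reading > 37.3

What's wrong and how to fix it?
Bug: Row-level WHERE must come before GROUP BY in the clause order

Fix: Place WHERE between FROM and GROUP BY

Corrected query:
SELECT location, AVG(reading) FROM sensors WHERE reading > 37.3 GROUP BY location

Result:
location | AVG(reading)
---------+-------------
Basement | 90.2        
Garage   | 40.8        
Lab-A    | 54          
Lab-B    | 41.5        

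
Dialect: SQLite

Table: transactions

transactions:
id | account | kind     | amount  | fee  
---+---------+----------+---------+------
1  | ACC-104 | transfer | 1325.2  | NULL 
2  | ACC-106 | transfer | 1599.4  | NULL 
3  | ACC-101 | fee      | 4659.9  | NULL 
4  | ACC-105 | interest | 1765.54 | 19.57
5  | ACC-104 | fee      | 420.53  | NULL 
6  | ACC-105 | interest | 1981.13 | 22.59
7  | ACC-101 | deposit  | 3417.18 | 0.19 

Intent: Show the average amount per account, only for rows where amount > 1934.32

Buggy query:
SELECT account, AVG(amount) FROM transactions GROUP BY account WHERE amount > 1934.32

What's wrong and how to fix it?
Bug: Row-level WHERE must come before GROUP BY in the clause order

Fix: Place WHERE between FROM and GROUP BY

Corrected query:
SELECT account, AVG(amount) FROM transactions WHERE amount > 1934.32 GROUP BY account

Result:
account | AVG(amount)
--------+------------
ACC-101 | 4038.54    
ACC-105 | 1981.13    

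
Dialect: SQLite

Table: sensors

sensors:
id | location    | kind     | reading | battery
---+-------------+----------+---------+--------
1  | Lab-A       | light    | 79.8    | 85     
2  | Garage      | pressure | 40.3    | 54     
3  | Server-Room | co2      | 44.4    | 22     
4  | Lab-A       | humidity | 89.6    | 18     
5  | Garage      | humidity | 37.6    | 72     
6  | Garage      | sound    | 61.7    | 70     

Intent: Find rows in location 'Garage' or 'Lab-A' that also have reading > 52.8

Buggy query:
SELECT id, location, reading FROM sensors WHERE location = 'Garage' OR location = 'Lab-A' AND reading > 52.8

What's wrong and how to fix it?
Bug: AND binds tighter than OR, so this parses as location = 'Garage' OR (location = 'Lab-A' AND reading > 52.8)

Fix: Add parentheses around the OR so the AND applies to both alternatives

Corrected query:
SELECT id, location, reading FROM sensors WHERE (location = 'Garage' OR location = 'Lab-A') AND reading > 52.8

Result:
id | location | reading
---+----------+--------
1  | Lab-A    | 79.8   
4  | Lab-A    | 89.6   
6  | Garage   | 61.7   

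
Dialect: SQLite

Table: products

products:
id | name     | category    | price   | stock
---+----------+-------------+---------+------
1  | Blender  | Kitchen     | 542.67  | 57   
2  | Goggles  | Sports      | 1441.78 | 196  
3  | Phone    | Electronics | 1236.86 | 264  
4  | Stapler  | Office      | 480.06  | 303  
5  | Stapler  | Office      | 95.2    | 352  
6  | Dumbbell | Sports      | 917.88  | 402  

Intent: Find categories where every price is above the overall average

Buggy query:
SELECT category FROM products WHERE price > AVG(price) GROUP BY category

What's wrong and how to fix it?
Bug: WHERE evaluates per row before aggregation, so AVG() is unavailable

Fix: Compute the overall average in a scalar subquery and compare each group's MIN against it in HAVING

Corrected query:
SELECT category FROM products GROUP BY category HAVING MIN(price) > (SELECT AVG(price) FROM products)

Result:
category   
-----------
Electronics
Sports     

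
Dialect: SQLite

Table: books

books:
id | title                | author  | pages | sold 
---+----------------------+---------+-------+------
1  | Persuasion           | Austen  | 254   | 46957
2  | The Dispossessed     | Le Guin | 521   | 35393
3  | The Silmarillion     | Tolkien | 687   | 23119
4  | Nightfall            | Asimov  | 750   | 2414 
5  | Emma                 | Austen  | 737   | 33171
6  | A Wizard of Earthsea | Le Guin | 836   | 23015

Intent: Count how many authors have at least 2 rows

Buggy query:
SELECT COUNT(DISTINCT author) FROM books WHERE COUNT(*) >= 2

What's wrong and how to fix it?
Bug: COUNT(*) cannot appear in WHERE; the per-group count doesn't exist yet

Fix: Group first with HAVING COUNT(*) >= 2, then COUNT the resulting groups

Corrected query:
SELECT COUNT(*) FROM (SELECT author FROM books GROUP BY author HAVING COUNT(*) >= 2)

Result:
COUNT(*)
--------
2       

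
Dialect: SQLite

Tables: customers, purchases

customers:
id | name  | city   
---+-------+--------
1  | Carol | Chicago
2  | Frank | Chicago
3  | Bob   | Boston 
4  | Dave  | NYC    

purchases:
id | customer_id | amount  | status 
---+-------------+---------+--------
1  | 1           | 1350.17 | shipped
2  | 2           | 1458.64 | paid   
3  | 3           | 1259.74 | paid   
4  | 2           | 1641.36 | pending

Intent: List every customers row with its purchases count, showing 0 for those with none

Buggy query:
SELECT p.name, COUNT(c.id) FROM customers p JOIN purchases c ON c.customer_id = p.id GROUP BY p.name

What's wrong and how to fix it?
Bug: INNER JOIN drops customers rows that have no matching purchases rows

Fix: Switch to LEFT JOIN to retain unmatched parent rows

Corrected query:
SELECT p.name, COUNT(c.id) FROM customers p LEFT JOIN purchases c ON c.customer_id = p.id GROUP BY p.name

Result:
name  | COUNT(c.id)
------+------------
Bob   | 1          
Carol | 1          
Dave  | 0          
Frank | 2          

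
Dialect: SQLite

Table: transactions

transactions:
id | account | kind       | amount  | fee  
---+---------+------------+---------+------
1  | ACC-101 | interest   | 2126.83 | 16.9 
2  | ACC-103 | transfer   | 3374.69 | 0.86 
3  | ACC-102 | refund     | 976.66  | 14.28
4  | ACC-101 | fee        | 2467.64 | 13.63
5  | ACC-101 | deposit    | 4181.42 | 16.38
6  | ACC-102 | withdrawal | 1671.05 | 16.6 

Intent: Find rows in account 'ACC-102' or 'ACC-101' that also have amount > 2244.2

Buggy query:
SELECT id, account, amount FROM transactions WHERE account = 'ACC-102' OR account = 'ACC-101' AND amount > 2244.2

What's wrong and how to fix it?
Bug: Without parentheses, AND is evaluated before OR, so the amount filter only applies to the 'ACC-101' branch

Fix: Group the OR with parentheses (or use IN), then AND the threshold

Corrected query:
SELECT id, account, amount FROM transactions WHERE (account = 'ACC-102' OR account = 'ACC-101') AND amount > 2244.2

Result:
id | account | amount 
---+---------+--------
4  | ACC-101 | 2467.64
5  | ACC-101 | 4181.42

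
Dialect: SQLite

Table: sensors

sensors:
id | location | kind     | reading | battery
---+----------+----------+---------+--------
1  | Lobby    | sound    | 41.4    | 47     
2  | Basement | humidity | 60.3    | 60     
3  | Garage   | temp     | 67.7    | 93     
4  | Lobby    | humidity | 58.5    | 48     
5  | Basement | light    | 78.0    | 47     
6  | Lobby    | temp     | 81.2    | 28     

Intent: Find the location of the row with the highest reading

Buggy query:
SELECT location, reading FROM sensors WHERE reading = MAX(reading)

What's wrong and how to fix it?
Bug: MAX(reading) is an aggregate and cannot be used directly in WHERE

Fix: Wrap MAX in a scalar subquery so WHERE compares against a single value

Corrected query:
SELECT location, reading FROM sensors WHERE reading = (SELECT MAX(reading) FROM sensors)

Result:
location | reading
---------+--------
Lobby    | 81.2   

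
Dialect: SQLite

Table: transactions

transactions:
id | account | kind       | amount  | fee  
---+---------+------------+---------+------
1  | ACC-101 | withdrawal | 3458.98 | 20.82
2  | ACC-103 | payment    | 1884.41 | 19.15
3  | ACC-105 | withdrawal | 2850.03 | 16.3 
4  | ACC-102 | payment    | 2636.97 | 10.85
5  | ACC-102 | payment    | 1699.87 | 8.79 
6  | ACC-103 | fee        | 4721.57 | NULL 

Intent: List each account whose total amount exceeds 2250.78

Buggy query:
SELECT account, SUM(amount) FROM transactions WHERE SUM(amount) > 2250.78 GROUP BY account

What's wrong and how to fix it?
Bug: WHERE runs before GROUP BY, so aggregates aren't available there

Fix: Move the aggregate condition to a HAVING clause

Corrected query:
SELECT account, SUM(amount) FROM transactions GROUP BY account HAVING SUM(amount) > 2250.78

Result:
account | SUM(amount)
--------+------------
ACC-101 | 3458.98    
ACC-102 | 4336.84    
ACC-103 | 6605.98    
ACC-105 | 2850.03    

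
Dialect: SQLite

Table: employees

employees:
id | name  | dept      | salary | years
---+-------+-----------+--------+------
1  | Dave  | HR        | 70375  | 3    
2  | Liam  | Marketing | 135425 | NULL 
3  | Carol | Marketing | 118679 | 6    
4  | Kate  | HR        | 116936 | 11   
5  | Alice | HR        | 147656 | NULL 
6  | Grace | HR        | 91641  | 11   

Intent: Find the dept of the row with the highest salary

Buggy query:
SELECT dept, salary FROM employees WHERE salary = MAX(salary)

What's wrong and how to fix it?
Bug: WHERE is evaluated per row; an aggregate over the whole table isn't defined there

Fix: Use a subquery: WHERE salary = (SELECT MAX(salary) FROM employees)

Corrected query:
SELECT dept, salary FROM employees WHERE salary = (SELECT MAX(salary) FROM employees)

Result:
dept | salary
-----+-------
HR   | 147656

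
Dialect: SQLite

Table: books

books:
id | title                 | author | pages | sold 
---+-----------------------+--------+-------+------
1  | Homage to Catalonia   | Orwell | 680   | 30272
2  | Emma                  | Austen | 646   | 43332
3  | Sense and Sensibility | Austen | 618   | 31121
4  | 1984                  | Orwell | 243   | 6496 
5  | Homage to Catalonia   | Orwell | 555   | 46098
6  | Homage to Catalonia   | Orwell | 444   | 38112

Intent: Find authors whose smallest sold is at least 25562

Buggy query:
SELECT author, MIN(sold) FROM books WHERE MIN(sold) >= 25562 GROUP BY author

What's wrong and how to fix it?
Bug: Aggregates like MIN are computed per group after WHERE runs

Fix: Use HAVING for the per-group MIN condition

Corrected query:
SELECT author, MIN(sold) FROM books GROUP BY author HAVING MIN(sold) >= 25562

Result:
author | MIN(sold)
-------+----------
Austen | 31121    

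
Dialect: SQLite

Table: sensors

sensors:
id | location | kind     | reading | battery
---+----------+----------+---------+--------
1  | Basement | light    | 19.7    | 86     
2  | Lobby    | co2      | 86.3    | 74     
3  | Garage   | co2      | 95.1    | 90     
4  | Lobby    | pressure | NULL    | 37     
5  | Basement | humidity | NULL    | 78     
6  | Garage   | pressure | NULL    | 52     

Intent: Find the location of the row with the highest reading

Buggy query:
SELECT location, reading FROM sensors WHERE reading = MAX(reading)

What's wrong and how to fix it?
Bug: WHERE is evaluated per row; an aggregate over the whole table isn't defined there

Fix: Use a subquery: WHERE reading = (SELECT MAX(reading) FROM sensors)

Corrected query:
SELECT location, reading FROM sensors WHERE reading = (SELECT MAX(reading) FROM sensors)

Result:
location | reading
---------+--------
Garage   | 95.1   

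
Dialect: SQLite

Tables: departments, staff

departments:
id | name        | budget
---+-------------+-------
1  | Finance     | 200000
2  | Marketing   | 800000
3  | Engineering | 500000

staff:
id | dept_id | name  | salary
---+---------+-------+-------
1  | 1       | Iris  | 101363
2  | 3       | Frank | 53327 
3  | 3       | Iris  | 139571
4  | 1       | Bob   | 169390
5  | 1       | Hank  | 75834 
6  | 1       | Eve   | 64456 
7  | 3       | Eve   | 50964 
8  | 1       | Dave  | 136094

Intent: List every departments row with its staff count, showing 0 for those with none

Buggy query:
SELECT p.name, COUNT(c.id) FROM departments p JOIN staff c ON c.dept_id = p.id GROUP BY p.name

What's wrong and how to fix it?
Bug: An inner join excludes parents with zero children

Fix: Switch to LEFT JOIN to retain unmatched parent rows

Corrected query:
SELECT p.name, COUNT(c.id) FROM departments p LEFT JOIN staff c ON c.dept_id = p.id GROUP BY p.name

Result:
name        | COUNT(c.id)
------------+------------
Engineering | 3          
Finance     | 5          
Marketing   | 0          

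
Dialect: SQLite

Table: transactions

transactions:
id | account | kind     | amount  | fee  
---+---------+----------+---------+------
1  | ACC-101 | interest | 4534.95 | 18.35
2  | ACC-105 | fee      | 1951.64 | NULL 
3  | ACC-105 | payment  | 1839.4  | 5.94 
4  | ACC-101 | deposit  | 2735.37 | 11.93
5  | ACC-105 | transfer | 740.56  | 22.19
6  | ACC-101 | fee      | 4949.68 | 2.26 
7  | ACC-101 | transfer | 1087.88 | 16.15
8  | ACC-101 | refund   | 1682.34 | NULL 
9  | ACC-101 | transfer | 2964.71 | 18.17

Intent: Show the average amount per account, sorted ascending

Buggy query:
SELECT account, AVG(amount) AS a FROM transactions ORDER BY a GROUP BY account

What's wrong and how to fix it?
Bug: ORDER BY appears before GROUP BY; SQL clause order requires GROUP BY first

Fix: Move ORDER BY to the end, after GROUP BY

Corrected query:
SELECT account, AVG(amount) AS a FROM transactions GROUP BY account ORDER BY a

Result:
account | a          
--------+------------
ACC-105 | 1510.533333
ACC-101 | 2992.488333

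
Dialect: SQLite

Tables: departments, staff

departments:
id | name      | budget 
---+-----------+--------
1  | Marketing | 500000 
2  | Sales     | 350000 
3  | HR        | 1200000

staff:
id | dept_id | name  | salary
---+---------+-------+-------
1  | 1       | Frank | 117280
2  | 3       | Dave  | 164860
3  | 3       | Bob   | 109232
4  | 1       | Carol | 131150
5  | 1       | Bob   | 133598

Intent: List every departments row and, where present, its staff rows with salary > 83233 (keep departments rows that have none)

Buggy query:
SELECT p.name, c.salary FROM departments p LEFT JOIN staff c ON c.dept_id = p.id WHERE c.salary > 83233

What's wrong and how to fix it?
Bug: A WHERE condition on the right-hand table after LEFT JOIN drops unmatched parents

Fix: Move the right-table condition into the ON clause so unmatched parents are kept

Corrected query:
SELECT p.name, c.salary FROM departments p LEFT JOIN staff c ON c.dept_id = p.id AND c.salary > 83233

Result:
name      | salary
----------+-------
Marketing | 117280
Marketing | 131150
Marketing | 133598
Sales     | NULL  
HR        | 109232
HR        | 164860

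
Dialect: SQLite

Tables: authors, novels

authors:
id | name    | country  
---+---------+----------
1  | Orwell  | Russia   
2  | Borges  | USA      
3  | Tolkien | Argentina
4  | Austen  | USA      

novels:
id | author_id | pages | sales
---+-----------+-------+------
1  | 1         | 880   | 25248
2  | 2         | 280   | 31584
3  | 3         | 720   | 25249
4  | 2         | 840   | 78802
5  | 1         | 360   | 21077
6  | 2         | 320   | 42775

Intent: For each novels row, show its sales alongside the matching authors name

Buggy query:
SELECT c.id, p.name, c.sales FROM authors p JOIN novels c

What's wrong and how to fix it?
Bug: Missing join condition: each novels row is matched to all authors rows instead of just its own

Fix: Add ON c.author_id = p.id to the JOIN

Corrected query:
SELECT c.id, p.name, c.sales FROM authors p JOIN novels c ON c.author_id = p.id

Result:
id | name    | sales
---+---------+------
1  | Orwell  | 25248
2  | Borges  | 31584
3  | Tolkien | 25249
4  | Borges  | 78802
5  | Orwell  | 21077
6  | Borges  | 42775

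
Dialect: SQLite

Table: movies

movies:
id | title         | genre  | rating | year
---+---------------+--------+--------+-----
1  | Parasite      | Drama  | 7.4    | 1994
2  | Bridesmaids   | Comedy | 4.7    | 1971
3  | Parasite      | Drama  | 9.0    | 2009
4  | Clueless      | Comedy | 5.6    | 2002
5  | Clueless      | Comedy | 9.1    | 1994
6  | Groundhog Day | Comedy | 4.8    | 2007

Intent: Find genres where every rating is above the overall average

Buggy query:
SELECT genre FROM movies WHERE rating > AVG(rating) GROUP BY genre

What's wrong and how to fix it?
Bug: AVG() is an aggregate; it can't sit directly in WHERE

Fix: Compute the overall average in a scalar subquery and compare each group's MIN against it in HAVING

Corrected query:
SELECT genre FROM movies GROUP BY genre HAVING MIN(rating) > (SELECT AVG(rating) FROM movies)

Result:
genre
-----
Drama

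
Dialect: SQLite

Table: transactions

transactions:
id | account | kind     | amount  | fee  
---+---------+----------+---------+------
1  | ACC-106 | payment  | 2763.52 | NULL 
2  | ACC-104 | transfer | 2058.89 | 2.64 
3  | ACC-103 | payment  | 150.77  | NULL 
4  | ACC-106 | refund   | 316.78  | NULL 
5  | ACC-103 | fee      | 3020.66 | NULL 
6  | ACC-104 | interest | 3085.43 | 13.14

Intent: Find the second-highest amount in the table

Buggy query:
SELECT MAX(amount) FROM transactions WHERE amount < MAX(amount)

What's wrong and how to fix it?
Bug: The inner MAX is an aggregate inside WHERE, which is not allowed

Fix: Put the inner MAX in a scalar subquery

Corrected query:
SELECT MAX(amount) FROM transactions WHERE amount < (SELECT MAX(amount) FROM transactions)

Result:
MAX(amount)
-----------
3020.66    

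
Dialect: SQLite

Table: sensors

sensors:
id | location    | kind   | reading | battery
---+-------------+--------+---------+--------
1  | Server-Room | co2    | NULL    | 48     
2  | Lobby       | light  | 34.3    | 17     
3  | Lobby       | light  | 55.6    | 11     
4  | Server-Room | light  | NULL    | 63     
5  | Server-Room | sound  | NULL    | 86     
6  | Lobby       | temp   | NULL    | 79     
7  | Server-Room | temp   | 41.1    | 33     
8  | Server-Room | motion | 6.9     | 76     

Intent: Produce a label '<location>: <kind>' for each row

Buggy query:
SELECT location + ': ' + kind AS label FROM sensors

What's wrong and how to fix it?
Bug: SQLite uses || for string concatenation; + coerces text to numbers (yielding 0)

Fix: Replace + with || to concatenate text

Corrected query:
SELECT location || ': ' || kind AS label FROM sensors

Result:
label              
-------------------
Server-Room: co2   
Lobby: light       
Lobby: light       
Server-Room: light 
Server-Room: sound 
Lobby: temp        
Server-Room: temp  
Server-Room: motion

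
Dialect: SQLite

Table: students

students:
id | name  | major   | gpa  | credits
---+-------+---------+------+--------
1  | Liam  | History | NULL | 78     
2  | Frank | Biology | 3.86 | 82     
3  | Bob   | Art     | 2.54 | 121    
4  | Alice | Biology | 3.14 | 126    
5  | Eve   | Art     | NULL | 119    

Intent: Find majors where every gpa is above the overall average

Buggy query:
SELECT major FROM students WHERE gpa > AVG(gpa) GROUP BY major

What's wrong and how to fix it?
Bug: WHERE evaluates per row before aggregation, so AVG() is unavailable

Fix: Use a subquery for AVG and a HAVING MIN(...) filter so the condition holds for every row in the group

Corrected query:
SELECT major FROM students GROUP BY major HAVING MIN(gpa) > (SELECT AVG(gpa) FROM students)

Result:
(no rows)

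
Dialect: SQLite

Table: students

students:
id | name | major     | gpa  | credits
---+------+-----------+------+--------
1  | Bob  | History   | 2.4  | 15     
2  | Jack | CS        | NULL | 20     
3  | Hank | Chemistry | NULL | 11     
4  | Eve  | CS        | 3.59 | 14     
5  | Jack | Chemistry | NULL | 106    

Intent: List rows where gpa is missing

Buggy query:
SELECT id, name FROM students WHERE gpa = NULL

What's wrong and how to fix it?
Bug: Comparing to NULL with '=' never matches; NULL = NULL is unknown, not true

Fix: Replace '= NULL' with 'IS NULL'

Corrected query:
SELECT id, name FROM students WHERE gpa IS NULL

Result:
id | name
---+-----
2  | Jack
3  | Hank
5  | Jack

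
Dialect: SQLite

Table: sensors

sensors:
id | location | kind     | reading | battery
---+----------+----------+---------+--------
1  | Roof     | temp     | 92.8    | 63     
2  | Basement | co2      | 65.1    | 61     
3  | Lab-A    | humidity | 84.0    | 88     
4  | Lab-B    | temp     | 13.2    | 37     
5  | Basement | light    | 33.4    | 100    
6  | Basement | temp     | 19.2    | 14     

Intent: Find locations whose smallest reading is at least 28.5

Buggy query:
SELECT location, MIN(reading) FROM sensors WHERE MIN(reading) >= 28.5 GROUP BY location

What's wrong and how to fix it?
Bug: MIN() in WHERE is a misuse of aggregate

Fix: Replace WHERE with HAVING after the GROUP BY

Corrected query:
SELECT location, MIN(reading) FROM sensors GROUP BY location HAVING MIN(reading) >= 28.5

Result:
location | MIN(reading)
---------+-------------
Lab-A    | 84          
Roof     | 92.8        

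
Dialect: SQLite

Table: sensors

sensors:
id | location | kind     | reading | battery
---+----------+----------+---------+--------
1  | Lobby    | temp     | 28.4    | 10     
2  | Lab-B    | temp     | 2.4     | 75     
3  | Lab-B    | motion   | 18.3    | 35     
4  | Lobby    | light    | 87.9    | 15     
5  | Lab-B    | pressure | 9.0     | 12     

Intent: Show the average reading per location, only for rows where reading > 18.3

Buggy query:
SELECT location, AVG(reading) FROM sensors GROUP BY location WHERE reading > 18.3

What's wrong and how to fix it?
Bug: WHERE cannot follow GROUP BY

Fix: Place WHERE between FROM and GROUP BY

Corrected query:
SELECT location, AVG(reading) FROM sensors WHERE reading > 18.3 GROUP BY location

Result:
location | AVG(reading)
---------+-------------
Lobby    | 58.15       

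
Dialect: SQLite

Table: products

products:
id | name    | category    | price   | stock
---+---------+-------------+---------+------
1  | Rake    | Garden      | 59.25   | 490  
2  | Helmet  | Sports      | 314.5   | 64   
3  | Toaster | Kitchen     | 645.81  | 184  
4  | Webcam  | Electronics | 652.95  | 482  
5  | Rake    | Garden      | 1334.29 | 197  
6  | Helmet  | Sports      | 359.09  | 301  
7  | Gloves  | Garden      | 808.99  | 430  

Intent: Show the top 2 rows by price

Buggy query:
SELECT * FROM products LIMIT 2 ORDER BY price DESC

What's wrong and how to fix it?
Bug: ORDER BY cannot follow LIMIT; LIMIT is the final clause

Fix: Swap the clauses: ORDER BY first, then LIMIT

Corrected query:
SELECT * FROM products ORDER BY price DESC LIMIT 2

Result:
id | name   | category | price   | stock
---+--------+----------+---------+------
5  | Rake   | Garden   | 1334.29 | 197  
7  | Gloves | Garden   | 808.99  | 430  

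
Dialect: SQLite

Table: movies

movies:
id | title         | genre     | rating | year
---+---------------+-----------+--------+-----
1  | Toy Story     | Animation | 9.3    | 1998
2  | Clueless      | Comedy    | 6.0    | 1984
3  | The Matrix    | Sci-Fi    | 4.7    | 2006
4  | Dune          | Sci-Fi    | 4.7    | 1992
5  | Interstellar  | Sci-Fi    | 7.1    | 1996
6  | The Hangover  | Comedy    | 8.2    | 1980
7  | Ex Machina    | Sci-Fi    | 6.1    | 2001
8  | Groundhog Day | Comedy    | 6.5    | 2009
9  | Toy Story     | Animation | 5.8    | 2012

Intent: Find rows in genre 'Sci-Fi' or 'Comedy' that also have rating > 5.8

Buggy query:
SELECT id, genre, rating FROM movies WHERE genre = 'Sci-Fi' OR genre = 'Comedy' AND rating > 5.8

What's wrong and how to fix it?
Bug: AND binds tighter than OR, so this parses as genre = 'Sci-Fi' OR (genre = 'Comedy' AND rating > 5.8)

Fix: Group the OR with parentheses (or use IN), then AND the threshold

Corrected query:
SELECT id, genre, rating FROM movies WHERE (genre = 'Sci-Fi' OR genre = 'Comedy') AND rating > 5.8

Result:
id | genre  | rating
---+--------+-------
2  | Comedy | 6     
5  | Sci-Fi | 7.1   
6  | Comedy | 8.2   
7  | Sci-Fi | 6.1   
8  | Comedy | 6.5   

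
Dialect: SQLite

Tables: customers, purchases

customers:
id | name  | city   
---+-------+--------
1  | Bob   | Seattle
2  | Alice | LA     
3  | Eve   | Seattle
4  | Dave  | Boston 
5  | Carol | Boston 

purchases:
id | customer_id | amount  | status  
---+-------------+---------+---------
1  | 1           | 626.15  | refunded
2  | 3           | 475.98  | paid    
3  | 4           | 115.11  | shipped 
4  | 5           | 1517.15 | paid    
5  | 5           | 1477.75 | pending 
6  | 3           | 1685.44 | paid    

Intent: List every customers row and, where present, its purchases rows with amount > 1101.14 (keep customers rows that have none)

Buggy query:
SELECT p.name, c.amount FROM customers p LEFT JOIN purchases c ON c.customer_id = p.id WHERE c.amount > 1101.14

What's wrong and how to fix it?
Bug: Filtering c.amount in WHERE discards the NULL rows produced by LEFT JOIN, turning it into an inner join

Fix: Put 'c.amount > 1101.14' in the JOIN's ON clause instead of WHERE

Corrected query:
SELECT p.name, c.amount FROM customers p LEFT JOIN purchases c ON c.customer_id = p.id AND c.amount > 1101.14

Result:
name  | amount 
------+--------
Bob   | NULL   
Alice | NULL   
Eve   | 1685.44
Dave  | NULL   
Carol | 1477.75
Carol | 1517.15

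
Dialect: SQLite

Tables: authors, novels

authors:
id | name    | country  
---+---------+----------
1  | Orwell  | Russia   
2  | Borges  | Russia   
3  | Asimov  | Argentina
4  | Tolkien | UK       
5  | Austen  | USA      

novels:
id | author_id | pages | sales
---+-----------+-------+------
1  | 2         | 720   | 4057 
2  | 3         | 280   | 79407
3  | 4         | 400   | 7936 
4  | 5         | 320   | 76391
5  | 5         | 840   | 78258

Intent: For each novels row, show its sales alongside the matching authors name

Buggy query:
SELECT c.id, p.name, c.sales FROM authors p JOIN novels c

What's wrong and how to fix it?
Bug: Missing join condition: each novels row is matched to all authors rows instead of just its own

Fix: Add ON c.author_id = p.id to the JOIN

Corrected query:
SELECT c.id, p.name, c.sales FROM authors p JOIN novels c ON c.author_id = p.id

Result:
id | name    | sales
---+---------+------
1  | Borges  | 4057 
2  | Asimov  | 79407
3  | Tolkien | 7936 
4  | Austen  | 76391
5  | Austen  | 78258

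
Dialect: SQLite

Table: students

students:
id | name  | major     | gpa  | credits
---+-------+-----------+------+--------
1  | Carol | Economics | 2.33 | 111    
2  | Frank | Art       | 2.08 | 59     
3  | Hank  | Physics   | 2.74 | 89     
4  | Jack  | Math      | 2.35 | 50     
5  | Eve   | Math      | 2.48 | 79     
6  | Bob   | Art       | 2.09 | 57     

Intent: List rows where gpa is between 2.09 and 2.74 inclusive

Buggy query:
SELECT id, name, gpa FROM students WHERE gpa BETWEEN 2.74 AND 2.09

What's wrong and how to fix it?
Bug: BETWEEN expects the lower bound first; with 2.74 AND 2.09 the range is empty

Fix: Swap the bounds so the smaller value comes first

Corrected query:
SELECT id, name, gpa FROM students WHERE gpa BETWEEN 2.09 AND 2.74

Result:
id | name  | gpa 
---+-------+-----
1  | Carol | 2.33
3  | Hank  | 2.74
4  | Jack  | 2.35
5  | Eve   | 2.48
6  | Bob   | 2.09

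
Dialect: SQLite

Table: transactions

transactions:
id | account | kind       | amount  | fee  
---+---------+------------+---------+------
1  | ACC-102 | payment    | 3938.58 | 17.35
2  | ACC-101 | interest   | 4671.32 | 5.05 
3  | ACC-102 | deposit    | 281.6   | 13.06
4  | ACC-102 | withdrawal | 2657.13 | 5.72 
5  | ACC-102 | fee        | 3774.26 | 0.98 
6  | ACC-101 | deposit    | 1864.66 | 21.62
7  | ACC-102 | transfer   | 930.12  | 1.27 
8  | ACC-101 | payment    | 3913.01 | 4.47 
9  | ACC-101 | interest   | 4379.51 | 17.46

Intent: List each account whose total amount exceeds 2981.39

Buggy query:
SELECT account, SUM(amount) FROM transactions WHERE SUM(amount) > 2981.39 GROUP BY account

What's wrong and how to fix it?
Bug: WHERE runs before GROUP BY, so aggregates aren't available there

Fix: Use HAVING (which filters groups after aggregation) instead of WHERE

Corrected query:
SELECT account, SUM(amount) FROM transactions GROUP BY account HAVING SUM(amount) > 2981.39

Result:
account | SUM(amount)
--------+------------
ACC-101 | 14828.5    
ACC-102 | 11581.69   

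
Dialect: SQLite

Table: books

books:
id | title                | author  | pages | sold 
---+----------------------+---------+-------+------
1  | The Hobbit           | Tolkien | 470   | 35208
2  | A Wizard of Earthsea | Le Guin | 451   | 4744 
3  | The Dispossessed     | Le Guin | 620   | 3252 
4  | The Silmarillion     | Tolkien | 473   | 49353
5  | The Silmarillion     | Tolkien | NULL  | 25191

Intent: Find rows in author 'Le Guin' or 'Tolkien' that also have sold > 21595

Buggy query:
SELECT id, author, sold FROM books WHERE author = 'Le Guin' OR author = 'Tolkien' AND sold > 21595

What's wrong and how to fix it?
Bug: AND binds tighter than OR, so this parses as author = 'Le Guin' OR (author = 'Tolkien' AND sold > 21595)

Fix: Group the OR with parentheses (or use IN), then AND the threshold

Corrected query:
SELECT id, author, sold FROM books WHERE (author = 'Le Guin' OR author = 'Tolkien') AND sold > 21595

Result:
id | author  | sold 
---+---------+------
1  | Tolkien | 35208
4  | Tolkien | 49353
5  | Tolkien | 25191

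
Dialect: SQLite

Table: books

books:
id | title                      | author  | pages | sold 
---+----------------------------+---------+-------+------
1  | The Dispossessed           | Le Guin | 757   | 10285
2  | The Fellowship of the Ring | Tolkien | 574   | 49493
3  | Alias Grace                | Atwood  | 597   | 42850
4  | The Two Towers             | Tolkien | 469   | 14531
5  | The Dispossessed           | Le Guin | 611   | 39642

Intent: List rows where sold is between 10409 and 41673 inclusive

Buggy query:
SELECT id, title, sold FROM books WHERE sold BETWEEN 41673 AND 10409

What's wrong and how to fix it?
Bug: The bounds are reversed; BETWEEN a AND b requires a <= b to match anything

Fix: Swap the bounds so the smaller value comes first

Corrected query:
SELECT id, title, sold FROM books WHERE sold BETWEEN 10409 AND 41673

Result:
id | title            | sold 
---+------------------+------
4  | The Two Towers   | 14531
5  | The Dispossessed | 39642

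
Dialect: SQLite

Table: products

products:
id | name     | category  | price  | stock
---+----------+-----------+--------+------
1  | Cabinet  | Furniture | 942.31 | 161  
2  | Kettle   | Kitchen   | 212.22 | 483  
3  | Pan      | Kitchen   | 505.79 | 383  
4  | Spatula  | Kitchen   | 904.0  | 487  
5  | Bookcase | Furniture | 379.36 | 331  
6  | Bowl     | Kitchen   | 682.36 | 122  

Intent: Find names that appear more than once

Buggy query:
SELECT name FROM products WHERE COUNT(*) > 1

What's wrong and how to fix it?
Bug: COUNT(*) is an aggregate and cannot be used in WHERE

Fix: GROUP BY name, then filter groups with HAVING COUNT(*) > 1

Corrected query:
SELECT name FROM products GROUP BY name HAVING COUNT(*) > 1

Result:
(no rows)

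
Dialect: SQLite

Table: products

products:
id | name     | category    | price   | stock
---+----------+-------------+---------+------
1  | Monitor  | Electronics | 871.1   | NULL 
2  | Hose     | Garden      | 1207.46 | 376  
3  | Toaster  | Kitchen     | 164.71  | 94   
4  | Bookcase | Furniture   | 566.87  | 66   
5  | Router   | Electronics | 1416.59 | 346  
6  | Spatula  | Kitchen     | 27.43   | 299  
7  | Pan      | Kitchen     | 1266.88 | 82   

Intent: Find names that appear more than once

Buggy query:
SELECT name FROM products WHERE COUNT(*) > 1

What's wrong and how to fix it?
Bug: WHERE can't reference COUNT(*); aggregates are computed after WHERE

Fix: Group first, then use HAVING for the count condition

Corrected query:
SELECT name FROM products GROUP BY name HAVING COUNT(*) > 1

Result:
(no rows)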